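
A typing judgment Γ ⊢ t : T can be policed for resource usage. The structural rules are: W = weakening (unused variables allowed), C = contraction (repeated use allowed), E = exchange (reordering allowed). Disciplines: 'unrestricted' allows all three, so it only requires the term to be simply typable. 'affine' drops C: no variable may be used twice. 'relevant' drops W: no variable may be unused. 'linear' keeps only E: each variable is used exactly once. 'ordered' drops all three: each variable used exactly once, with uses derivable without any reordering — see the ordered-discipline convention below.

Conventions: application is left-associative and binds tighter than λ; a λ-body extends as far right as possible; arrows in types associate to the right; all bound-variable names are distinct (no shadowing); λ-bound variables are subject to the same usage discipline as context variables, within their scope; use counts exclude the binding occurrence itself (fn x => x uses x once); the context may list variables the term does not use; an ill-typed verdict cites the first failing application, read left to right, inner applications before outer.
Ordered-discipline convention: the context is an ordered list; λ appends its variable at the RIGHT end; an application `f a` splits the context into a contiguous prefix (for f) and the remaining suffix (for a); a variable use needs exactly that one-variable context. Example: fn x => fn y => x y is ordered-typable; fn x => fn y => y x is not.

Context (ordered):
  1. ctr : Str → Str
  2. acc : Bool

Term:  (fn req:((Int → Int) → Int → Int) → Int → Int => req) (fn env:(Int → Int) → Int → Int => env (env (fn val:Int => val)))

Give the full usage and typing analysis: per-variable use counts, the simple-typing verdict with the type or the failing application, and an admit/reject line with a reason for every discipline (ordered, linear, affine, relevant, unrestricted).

use counts: ctr: 0, acc: 0, req [bound]: 1, env [bound]: 2, val [bound]: 1
uses in reading order: req, env, env, val
typing: ✓ — ((Int → Int) → Int → Int) → Int → Int
ordered ✗ (uses contraction: env ×2; needs weakening: ctr, acc unused)
linear ✗ (uses contraction: env ×2; needs weakening: ctr, acc unused)
affine ✗ (uses contraction: env ×2)
relevant ✗ (needs weakening: ctr, acc unused)
unrestricted ✓ (type-checks (((Int → Int) → Int → Int) → Int → Int) and nothing is barred)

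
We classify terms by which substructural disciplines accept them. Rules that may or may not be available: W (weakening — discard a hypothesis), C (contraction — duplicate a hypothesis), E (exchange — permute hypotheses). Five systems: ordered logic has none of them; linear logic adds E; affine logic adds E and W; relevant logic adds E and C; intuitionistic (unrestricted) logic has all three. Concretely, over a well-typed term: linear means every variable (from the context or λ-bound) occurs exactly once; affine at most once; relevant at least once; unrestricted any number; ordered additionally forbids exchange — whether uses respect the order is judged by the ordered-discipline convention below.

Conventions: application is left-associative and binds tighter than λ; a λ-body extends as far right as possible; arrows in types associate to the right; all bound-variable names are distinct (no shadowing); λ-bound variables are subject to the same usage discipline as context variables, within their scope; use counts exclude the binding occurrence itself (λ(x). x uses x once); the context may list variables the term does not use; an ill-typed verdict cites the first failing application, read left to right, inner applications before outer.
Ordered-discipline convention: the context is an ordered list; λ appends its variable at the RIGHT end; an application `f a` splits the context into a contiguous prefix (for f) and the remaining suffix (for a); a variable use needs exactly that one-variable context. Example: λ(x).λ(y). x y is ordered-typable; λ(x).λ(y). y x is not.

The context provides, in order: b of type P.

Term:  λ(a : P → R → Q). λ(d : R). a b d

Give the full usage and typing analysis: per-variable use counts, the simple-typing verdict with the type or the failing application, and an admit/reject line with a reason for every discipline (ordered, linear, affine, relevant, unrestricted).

counts: b=1; a (λ-bound)=1; d (λ-bound)=1
left-to-right use order: a, b, d
typing: well-typed at (P → R → Q) → R → Q
ordered: ✗ — no contiguous prefix/suffix split fits a, b, d
linear: ✓ — each of b, a, d used exactly once
affine: ✓ — no duplicate uses among b, a, d
relevant: ✓ — b, a, d: all used, weakening unneeded
unrestricted: ✓ — well-typed at (P → R → Q) → R → Q; no restrictions here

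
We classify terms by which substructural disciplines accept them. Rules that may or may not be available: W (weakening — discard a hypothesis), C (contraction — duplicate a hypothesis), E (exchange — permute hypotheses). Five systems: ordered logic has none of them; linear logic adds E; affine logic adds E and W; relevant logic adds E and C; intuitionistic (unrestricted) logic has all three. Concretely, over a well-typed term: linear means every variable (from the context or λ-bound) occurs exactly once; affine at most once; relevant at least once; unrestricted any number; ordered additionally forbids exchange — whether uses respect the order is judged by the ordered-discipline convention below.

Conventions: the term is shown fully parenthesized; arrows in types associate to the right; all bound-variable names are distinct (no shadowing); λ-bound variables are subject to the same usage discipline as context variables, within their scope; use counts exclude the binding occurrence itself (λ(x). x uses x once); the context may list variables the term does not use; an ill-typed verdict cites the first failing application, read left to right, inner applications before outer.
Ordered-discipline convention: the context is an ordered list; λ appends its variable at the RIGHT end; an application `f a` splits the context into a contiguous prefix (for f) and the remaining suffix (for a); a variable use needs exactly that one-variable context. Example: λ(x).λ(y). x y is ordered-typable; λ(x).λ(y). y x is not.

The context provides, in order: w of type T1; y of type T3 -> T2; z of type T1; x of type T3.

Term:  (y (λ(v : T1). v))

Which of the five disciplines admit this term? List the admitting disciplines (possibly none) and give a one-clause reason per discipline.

admitting disciplines: none
variable uses: w ×0, y ×1, z ×0, x ×0, v [bound] ×1
left-to-right use order: y, v
typing: ill-typed: a function awaiting T3 gets T1 -> T1
ordered: ✗ — the type mismatch rejects it
linear: ✗ — not simply typable
affine: ✗ — fails simple typing
relevant: ✗ — a type mismatch blocks all five
unrestricted: ✗ — the type mismatch rejects it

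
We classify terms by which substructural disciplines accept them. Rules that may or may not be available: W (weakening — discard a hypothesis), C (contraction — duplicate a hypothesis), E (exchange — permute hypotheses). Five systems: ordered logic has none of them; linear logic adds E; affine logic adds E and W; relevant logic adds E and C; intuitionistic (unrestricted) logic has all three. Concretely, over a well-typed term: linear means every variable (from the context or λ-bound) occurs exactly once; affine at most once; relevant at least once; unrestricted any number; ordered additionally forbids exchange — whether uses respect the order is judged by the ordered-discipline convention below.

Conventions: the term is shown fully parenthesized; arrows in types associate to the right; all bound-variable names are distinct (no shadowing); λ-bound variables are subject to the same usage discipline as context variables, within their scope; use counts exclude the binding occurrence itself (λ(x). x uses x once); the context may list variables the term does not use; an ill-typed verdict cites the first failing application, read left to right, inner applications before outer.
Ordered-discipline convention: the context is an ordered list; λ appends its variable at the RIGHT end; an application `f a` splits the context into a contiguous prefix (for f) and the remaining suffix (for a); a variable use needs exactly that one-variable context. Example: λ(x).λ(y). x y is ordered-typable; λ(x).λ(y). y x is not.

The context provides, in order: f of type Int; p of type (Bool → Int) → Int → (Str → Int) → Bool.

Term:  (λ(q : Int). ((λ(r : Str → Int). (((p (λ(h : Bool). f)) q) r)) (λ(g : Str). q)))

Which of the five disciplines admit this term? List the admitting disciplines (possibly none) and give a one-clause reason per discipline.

admitting disciplines: unrestricted
counts: f ×1; p ×1; q [bound] ×2; r [bound] ×1; h [bound] ×0; g [bound] ×0
use order (left to right): p, f, q, r, q
typing: well-typed at Int → Bool
ordered: ✗ — q ×2 used more than once (contraction); h, g never used (weakening)
linear: ✗ — q ×2 used more than once (contraction); h, g never used (weakening)
affine: ✗ — q ×2 used more than once (contraction)
relevant: ✗ — h, g never used (weakening)
unrestricted: ✓ — well-typed at Int → Bool; no restrictions here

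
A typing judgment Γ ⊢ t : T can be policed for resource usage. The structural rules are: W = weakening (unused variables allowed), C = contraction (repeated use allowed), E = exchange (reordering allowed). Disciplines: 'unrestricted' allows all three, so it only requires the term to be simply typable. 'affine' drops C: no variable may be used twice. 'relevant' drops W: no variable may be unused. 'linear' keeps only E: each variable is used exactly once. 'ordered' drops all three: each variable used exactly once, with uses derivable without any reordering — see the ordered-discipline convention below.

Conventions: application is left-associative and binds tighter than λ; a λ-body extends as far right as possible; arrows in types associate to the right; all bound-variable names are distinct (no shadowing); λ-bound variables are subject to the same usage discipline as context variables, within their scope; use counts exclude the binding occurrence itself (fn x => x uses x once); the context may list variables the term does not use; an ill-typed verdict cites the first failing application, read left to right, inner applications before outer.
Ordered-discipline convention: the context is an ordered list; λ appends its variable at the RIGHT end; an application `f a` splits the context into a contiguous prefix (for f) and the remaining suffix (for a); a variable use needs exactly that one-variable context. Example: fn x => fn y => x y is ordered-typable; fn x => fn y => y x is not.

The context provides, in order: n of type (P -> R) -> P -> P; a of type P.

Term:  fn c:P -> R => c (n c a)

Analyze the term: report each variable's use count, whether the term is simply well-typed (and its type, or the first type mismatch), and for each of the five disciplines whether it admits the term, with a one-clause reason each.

usage: n=1, a=1, c [bound]=2
left-to-right use order: c, n, c, a
typing: ✓ — (P -> R) -> R
ordered: ✗, needs contraction — c ×2
linear: ✗, needs contraction — c ×2
affine: ✗, needs contraction — c ×2
relevant: ✓, none of n, a, c goes unused
unrestricted: ✓, typability at (P -> R) -> R is all that's needed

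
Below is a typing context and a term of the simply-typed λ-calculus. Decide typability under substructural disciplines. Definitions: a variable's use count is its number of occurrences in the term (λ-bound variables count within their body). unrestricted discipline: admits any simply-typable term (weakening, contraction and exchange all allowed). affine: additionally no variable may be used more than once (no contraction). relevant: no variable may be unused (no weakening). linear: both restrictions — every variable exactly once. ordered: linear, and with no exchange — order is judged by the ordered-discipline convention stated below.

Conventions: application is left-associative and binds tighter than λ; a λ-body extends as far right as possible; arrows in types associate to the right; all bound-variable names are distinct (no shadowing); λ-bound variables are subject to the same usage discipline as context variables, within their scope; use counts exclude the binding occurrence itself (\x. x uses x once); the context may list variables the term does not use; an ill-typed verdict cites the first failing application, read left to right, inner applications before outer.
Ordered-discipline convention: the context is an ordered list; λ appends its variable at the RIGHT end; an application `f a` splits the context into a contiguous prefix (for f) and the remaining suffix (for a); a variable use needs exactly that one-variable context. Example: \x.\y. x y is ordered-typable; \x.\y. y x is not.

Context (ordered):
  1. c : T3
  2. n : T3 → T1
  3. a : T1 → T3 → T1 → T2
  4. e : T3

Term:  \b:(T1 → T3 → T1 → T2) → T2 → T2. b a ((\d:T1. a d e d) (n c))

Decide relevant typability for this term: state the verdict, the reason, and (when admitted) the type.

yes — c, n, a, e, b, d: all used, weakening unneeded; term : ((T1 → T3 → T1 → T2) → T2 → T2) → T2
counts: c=1, n=1, a=2, e=1, b (λ-bound)=1, d (λ-bound)=2
left-to-right use order: b, a, a, d, e, d, n, c
typing: ✓ — ((T1 → T3 → T1 → T2) → T2 → T2) → T2
per-discipline verdicts: ordered ✗, linear ✗, affine ✗, relevant ✓, unrestricted ✓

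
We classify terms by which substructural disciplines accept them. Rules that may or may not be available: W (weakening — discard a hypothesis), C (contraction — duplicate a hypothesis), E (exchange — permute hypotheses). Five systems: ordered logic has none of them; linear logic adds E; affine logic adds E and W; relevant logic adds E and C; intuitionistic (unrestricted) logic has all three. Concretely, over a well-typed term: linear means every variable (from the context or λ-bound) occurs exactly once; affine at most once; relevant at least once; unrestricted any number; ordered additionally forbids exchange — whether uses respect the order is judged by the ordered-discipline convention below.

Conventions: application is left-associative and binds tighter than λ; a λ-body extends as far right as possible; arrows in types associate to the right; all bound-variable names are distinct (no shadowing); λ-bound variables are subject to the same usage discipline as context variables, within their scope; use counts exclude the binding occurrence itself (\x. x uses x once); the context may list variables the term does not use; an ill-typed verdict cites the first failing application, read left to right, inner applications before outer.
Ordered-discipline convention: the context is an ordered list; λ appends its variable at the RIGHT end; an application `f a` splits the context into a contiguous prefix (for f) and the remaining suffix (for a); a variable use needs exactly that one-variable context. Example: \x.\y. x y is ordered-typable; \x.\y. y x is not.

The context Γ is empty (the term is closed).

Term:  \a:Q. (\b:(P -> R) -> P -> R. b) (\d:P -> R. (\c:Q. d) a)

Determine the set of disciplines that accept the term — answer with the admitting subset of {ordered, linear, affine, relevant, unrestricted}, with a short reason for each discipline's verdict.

admitted by: affine, unrestricted
use counts: a (λ-bound) ×1, b (λ-bound) ×1, d (λ-bound) ×1, c (λ-bound) ×0
order of uses: b, d, a
typing: well-typed — term : Q -> (P -> R) -> P -> R
ordered: ✗, c left unused
linear: ✗, c left unused
affine: ✓, no duplicate uses among a, b, d, c
relevant: ✗, c left unused
unrestricted: ✓, well-typed at Q -> (P -> R) -> P -> R; no restrictions here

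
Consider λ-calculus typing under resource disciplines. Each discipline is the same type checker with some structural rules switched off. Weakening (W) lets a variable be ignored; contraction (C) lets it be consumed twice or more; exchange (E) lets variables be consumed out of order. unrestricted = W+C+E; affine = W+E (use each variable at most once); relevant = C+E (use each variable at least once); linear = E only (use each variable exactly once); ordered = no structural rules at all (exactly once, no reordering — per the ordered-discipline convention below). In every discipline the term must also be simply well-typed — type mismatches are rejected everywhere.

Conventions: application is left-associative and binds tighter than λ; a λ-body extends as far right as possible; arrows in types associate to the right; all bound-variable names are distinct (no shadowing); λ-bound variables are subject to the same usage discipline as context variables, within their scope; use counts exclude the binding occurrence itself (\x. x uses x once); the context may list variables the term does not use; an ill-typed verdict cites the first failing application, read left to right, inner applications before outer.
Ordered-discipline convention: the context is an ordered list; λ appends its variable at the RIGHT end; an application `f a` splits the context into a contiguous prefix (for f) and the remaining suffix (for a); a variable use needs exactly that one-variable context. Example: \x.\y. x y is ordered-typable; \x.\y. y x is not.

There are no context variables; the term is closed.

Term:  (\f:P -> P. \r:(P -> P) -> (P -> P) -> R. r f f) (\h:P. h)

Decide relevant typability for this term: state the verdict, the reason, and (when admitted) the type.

yes — f, r, h: all used, weakening unneeded; term : ((P -> P) -> (P -> P) -> R) -> R
counts: f [bound] ×2; r [bound] ×1; h [bound] ×1
order of uses: r, f, f, h
typing: well-typed — term : ((P -> P) -> (P -> P) -> R) -> R
across the five disciplines: ordered ✗ | linear ✗ | affine ✗ | relevant ✓ | unrestricted ✓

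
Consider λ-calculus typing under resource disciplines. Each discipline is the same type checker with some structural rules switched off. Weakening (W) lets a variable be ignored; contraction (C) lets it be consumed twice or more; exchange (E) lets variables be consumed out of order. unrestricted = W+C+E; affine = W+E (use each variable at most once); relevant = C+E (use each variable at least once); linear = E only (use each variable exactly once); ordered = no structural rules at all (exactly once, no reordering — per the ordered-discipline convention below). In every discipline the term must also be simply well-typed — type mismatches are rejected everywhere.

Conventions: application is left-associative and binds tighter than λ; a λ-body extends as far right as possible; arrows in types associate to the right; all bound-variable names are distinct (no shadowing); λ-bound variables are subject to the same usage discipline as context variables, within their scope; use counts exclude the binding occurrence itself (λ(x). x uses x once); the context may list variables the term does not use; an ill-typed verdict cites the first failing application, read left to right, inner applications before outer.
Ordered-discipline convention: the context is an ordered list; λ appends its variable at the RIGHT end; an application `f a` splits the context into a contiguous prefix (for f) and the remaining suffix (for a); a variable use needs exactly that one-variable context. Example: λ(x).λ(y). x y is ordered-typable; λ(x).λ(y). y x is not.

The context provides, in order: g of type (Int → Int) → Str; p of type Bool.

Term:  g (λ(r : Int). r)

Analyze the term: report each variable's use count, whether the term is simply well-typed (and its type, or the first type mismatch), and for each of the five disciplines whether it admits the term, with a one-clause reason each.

use counts: g=1; p=0; r [bound]=1
use order (left to right): g, r
typing: well-typed at Str
ordered ✗ (p never used (weakening))
linear ✗ (p never used (weakening))
affine ✓ (no duplicate uses among g, p, r)
relevant ✗ (p never used (weakening))
unrestricted ✓ (type-checks (Str) and nothing is barred)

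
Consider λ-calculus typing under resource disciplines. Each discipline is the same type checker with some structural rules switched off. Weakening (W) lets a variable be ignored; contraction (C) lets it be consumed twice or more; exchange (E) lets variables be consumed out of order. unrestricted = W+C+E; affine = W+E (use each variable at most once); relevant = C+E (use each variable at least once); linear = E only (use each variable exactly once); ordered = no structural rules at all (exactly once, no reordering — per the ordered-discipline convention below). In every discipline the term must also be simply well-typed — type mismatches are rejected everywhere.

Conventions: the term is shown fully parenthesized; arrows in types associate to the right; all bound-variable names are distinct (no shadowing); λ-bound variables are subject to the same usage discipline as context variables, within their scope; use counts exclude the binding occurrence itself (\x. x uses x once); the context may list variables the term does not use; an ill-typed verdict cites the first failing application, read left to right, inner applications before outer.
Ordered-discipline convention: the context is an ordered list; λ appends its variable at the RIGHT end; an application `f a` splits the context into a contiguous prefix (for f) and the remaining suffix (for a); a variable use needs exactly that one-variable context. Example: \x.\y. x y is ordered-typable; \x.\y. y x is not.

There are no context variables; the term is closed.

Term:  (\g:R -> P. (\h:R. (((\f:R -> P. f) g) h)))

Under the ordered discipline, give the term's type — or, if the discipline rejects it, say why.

term : (R -> P) -> R -> P
variable uses: g [bound]=1, h [bound]=1, f [bound]=1
order of uses: f, g, h
typing: ✓ — (R -> P) -> R -> P
summary: ordered ✓ · linear ✓ · affine ✓ · relevant ✓ · unrestricted ✓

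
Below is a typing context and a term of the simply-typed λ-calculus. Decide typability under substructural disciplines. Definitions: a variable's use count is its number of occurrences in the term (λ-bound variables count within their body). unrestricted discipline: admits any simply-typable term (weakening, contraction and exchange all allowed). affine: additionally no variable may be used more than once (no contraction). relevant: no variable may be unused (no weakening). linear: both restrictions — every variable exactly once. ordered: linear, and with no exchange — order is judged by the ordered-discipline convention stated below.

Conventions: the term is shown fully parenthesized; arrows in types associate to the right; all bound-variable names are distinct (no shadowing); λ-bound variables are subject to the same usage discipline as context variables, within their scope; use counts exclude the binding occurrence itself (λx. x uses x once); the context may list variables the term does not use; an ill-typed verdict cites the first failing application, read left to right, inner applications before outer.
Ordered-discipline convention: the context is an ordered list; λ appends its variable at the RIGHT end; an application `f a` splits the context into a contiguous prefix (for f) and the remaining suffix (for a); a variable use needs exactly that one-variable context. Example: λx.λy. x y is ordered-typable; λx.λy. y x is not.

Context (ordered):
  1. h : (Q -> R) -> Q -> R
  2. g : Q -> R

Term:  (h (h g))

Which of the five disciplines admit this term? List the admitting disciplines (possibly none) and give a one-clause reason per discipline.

admitted in: relevant, unrestricted
counts: h: 2, g: 1
use order (left to right): h, h, g
typing: ✓ — Q -> R
ordered: ✗ — uses contraction: h ×2
linear: ✗ — uses contraction: h ×2
affine: ✗ — uses contraction: h ×2
relevant: ✓ — h, g: all used, weakening unneeded
unrestricted: ✓ — typability at Q -> R is all that's needed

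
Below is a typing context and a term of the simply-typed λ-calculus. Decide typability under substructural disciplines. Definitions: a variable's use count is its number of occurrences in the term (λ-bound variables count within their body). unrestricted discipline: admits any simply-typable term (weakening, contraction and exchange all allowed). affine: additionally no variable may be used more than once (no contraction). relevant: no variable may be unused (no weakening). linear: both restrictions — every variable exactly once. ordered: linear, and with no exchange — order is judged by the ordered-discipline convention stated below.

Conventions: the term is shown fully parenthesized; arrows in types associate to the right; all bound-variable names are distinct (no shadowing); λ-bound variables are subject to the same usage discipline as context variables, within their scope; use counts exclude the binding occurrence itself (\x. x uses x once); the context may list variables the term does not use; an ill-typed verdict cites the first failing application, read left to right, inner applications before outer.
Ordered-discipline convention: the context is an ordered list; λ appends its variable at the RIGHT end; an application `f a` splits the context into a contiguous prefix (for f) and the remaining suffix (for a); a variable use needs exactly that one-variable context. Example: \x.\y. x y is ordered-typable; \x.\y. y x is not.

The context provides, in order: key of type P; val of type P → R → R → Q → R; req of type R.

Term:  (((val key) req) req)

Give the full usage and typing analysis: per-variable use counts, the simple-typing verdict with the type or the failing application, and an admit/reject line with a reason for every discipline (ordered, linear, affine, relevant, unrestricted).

use counts: key: 1×, val: 1×, req: 2×
uses in reading order: val, key, req, req
typing: well-typed at Q → R
ordered: ✗, uses contraction: req ×2
linear: ✗, uses contraction: req ×2
affine: ✗, uses contraction: req ×2
relevant: ✓, key, val, req: all used, weakening unneeded
unrestricted: ✓, type-checks (Q → R) and nothing is barred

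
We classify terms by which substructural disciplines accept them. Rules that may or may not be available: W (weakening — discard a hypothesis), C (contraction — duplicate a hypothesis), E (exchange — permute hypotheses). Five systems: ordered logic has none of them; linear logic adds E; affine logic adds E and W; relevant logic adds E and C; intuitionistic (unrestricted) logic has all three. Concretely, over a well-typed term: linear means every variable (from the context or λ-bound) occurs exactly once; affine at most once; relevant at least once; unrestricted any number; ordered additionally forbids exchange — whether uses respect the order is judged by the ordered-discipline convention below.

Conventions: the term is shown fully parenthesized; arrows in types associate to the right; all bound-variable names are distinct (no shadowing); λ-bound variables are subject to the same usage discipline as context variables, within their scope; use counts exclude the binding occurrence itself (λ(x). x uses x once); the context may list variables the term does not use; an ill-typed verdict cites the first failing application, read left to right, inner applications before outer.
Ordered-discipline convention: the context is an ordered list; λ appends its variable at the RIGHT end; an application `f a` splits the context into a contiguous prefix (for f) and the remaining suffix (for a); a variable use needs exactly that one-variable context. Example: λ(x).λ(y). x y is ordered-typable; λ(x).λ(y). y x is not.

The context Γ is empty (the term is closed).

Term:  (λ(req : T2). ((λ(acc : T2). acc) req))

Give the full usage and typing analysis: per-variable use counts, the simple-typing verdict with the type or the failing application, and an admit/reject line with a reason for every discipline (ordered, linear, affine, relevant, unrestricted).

use counts: req [bound] ×1; acc [bound] ×1
left-to-right use order: acc, req
typing: well-typed at T2 → T2
ordered: ✓ — single-use (req, acc), ordered derivation ok
linear: ✓ — each of req, acc used exactly once
affine: ✓ — none of req, acc used more than once
relevant: ✓ — none of req, acc goes unused
unrestricted: ✓ — type-checks (T2 → T2) and nothing is barred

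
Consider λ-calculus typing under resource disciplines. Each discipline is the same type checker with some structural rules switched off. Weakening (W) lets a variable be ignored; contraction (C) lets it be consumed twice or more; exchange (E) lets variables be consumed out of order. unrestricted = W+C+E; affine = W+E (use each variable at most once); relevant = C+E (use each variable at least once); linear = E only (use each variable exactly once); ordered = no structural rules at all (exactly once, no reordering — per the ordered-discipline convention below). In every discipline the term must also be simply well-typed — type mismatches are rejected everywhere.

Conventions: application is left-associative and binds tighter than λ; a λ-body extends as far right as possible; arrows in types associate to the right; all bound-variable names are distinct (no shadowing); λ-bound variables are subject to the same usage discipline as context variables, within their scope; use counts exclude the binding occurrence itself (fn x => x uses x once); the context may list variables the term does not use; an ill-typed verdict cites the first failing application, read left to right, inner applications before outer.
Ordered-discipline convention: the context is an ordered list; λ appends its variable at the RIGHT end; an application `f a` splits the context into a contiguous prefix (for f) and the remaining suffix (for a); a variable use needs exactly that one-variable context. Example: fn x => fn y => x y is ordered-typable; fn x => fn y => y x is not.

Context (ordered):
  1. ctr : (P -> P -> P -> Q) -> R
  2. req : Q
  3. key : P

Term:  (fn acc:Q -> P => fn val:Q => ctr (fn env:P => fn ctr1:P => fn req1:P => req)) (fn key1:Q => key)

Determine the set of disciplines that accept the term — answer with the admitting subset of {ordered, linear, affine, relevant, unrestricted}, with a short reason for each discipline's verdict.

admitted in: affine, unrestricted
counts: ctr: 1; req: 1; key: 1; acc (bound): 0; val (bound): 0; env (bound): 0; ctr1 (bound): 0; req1 (bound): 0; key1 (bound): 0
order of uses: ctr, req, key
typing: ✓ — Q -> R
ordered: ✗ — needs weakening: acc, val, env, ctr1, req1, key1 unused
linear: ✗ — needs weakening: acc, val, env, ctr1, req1, key1 unused
affine: ✓ — at most one use each (ctr, req, key, acc, val, env, ctr1, req1, key1)
relevant: ✗ — needs weakening: acc, val, env, ctr1, req1, key1 unused
unrestricted: ✓ — well-typed at Q -> R; no restrictions here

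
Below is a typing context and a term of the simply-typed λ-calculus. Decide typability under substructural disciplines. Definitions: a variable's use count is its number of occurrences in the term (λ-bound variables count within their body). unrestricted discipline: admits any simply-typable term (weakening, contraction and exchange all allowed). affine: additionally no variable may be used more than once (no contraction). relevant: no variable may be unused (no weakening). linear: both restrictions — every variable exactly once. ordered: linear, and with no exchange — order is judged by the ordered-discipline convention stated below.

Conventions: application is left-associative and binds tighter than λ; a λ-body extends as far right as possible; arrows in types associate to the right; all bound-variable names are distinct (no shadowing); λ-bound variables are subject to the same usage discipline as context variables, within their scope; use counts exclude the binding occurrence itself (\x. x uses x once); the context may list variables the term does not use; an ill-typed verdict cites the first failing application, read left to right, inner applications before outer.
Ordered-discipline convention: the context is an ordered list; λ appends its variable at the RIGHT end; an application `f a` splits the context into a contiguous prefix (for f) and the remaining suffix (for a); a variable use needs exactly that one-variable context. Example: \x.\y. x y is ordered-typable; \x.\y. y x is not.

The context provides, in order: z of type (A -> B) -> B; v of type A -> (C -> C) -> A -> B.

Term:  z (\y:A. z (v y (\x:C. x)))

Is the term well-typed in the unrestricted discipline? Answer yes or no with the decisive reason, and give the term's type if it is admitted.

yes — typability at B is all that's needed; term : B
variable uses: z=2, v=1, y (λ-bound)=1, x (λ-bound)=1
left-to-right use order: z, z, v, y, x
typing: the term checks, with type B
all disciplines: ordered ✗ · linear ✗ · affine ✗ · relevant ✓ · unrestricted ✓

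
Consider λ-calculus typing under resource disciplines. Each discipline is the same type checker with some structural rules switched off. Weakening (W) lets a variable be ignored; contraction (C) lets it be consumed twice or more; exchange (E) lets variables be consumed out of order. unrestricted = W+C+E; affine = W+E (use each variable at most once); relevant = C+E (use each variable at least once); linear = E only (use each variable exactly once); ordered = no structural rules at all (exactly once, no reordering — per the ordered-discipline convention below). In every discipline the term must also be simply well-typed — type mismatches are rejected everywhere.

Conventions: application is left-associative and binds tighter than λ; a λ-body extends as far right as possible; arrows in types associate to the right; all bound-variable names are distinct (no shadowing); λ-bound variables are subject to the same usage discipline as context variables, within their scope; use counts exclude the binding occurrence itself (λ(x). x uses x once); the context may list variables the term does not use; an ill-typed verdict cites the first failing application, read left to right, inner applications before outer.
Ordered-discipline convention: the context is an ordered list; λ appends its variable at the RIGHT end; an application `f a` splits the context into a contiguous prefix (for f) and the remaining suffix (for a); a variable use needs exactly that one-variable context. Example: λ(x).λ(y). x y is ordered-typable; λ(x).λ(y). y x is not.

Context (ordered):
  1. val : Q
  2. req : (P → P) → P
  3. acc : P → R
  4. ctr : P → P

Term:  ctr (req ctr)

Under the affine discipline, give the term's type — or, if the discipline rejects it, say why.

not well-typed under affine — ctr ×2 used more than once (contraction)
counts: val: 0; req: 1; acc: 0; ctr: 2
uses in reading order: ctr, req, ctr
typing: ✓ — P
summary: ordered ✗, linear ✗, affine ✗, relevant ✗, unrestricted ✓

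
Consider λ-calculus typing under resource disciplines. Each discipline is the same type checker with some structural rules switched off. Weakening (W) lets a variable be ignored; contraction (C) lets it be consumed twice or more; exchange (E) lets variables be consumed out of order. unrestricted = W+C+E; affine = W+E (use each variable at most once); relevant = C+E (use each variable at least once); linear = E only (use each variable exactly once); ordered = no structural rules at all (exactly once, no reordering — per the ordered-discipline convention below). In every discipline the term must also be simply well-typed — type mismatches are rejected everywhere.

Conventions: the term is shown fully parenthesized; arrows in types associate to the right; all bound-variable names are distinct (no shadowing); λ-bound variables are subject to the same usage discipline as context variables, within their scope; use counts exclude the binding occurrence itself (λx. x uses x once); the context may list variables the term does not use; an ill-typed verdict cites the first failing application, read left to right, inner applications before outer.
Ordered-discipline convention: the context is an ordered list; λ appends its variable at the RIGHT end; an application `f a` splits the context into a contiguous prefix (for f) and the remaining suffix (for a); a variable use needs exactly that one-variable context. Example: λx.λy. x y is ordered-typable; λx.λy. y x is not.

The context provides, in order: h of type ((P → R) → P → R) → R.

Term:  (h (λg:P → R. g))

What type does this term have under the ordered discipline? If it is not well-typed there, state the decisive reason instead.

term : R
usage: h: 1; g (bound): 1
uses in reading order: h, g
typing: ✓ — R
across the five disciplines: ordered ✓ · linear ✓ · affine ✓ · relevant ✓ · unrestricted ✓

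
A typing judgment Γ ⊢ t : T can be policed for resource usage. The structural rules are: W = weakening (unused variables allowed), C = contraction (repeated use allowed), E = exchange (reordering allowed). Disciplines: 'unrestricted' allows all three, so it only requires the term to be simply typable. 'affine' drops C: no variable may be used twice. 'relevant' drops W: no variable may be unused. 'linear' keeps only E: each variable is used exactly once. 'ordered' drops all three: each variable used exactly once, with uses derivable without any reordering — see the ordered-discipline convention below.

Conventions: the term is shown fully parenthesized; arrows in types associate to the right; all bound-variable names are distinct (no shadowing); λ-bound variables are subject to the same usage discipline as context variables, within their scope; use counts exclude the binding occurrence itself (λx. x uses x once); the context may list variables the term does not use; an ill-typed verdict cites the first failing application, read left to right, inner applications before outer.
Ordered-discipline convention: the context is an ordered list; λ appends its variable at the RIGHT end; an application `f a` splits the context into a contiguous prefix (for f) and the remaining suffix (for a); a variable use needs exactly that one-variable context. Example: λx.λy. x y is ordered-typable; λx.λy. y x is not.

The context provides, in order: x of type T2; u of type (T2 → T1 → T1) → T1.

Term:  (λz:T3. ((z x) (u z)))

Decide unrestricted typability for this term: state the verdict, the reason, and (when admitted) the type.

no — not simply typable
variable uses: x=1; u=1; z (bound)=2
use order (left to right): z, x, u, z
typing: ill-typed: applying a non-function (T3)
per-discipline verdicts: ordered ✗, linear ✗, affine ✗, relevant ✗, unrestricted ✗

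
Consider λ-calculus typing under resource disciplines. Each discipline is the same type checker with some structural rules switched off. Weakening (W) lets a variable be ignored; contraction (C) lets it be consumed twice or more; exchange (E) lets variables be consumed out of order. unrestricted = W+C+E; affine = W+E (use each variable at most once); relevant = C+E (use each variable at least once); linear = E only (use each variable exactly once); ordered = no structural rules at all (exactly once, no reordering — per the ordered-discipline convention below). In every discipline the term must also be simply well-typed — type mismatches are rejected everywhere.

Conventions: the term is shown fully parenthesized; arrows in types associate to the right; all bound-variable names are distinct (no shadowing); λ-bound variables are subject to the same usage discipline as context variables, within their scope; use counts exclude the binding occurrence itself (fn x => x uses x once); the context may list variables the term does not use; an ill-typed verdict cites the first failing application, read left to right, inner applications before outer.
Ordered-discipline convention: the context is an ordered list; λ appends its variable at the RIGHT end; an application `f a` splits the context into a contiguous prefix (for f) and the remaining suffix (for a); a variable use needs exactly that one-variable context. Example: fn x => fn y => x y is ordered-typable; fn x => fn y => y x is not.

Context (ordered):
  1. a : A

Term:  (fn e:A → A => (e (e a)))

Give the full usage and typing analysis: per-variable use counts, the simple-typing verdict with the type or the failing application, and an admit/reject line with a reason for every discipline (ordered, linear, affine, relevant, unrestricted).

variable uses: a: 1, e (bound): 2
left-to-right use order: e, e, a
typing: well-typed — term : (A → A) → A
ordered: ✗, needs contraction — e ×2
linear: ✗, needs contraction — e ×2
affine: ✗, needs contraction — e ×2
relevant: ✓, at least one use each (a, e)
unrestricted: ✓, simply typable at (A → A) → A; W, C, E all held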